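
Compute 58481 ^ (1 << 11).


58481 ^ (1 << 11) = 58481 ^ 2048 = 60529

60529


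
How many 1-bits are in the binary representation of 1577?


0b11000101001 has 5 set bits

5


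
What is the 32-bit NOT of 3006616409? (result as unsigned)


~0b10110011001101010101001101011001 = 0b1001100110010101010110010100110 = 1288350886 (32-bit unsigned)

1288350886


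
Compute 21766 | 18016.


0b101010100000110 | 0b100011001100000 = 0b101011101100110 = 22374

22374


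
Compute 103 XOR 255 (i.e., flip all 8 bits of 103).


103 ^ 255 = 152

152


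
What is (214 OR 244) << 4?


Step 1: 214 | 244 = 246
Step 2: 246 << 4 = 3936

3936


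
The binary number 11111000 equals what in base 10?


11111000 in decimal = 248

248


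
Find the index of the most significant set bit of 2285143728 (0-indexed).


0b10001000001101001000011010110000. Highest set bit at position 31

31


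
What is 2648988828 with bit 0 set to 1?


2648988828 | (1 << 0) = 2648988828 | 1 = 2648988829

2648988829


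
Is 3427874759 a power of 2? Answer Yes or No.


0b11001100010100010011011111000111. Multiple bits set => No

No


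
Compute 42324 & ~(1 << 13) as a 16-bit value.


42324 & ~(1 << 13) = 34132

34132


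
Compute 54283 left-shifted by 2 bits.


0b1101010000001011 << 2 = 0b110101000000101100 = 217132

217132


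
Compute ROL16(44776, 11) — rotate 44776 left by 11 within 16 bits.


Rotate 0b1010111011101000 left by 11 (16-bit) = 0b100010101110111 = 17783

17783


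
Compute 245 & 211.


0b11110101 & 0b11010011 = 0b11010001 = 209

209


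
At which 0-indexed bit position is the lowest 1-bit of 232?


0b11101000. Lowest set bit at position 3

3


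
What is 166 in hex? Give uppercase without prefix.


166 = A6 hex

A6


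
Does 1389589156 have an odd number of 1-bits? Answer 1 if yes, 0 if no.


0b1010010110100110111001010100100 has 15 ones => parity 1

1


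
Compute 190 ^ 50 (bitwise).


0b10111110 ^ 0b110010 = 0b10001100 = 140

140


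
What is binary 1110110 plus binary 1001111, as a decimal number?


1110110 + 1001111 = 11000101 = 197

197


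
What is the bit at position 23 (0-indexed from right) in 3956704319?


0b11101011110101101000010000111111, position 23 = 1

1


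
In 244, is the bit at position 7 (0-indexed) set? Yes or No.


0b11110100, bit 7 = 1. Yes

Yes


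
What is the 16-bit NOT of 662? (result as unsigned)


~0b1010010110 = 0b1111110101101001 = 64873 (16-bit unsigned)

64873


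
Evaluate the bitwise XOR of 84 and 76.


0b1010100 ^ 0b1001100 = 0b11000 = 24

24


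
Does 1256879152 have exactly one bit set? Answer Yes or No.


0b1001010111010100111010000110000. Multiple bits set => No

No


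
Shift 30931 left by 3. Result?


0b111100011010011 << 3 = 0b111100011010011000 = 247448

247448


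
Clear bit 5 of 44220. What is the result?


44220 & ~(1 << 5) = 44188

44188


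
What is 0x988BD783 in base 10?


988BD783 hex = 2559301507 decimal

2559301507


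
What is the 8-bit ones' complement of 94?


94 ^ 255 = 161

161


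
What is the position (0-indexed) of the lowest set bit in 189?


0b10111101. Lowest set bit at position 0

0


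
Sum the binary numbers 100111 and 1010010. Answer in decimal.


100111 + 1010010 = 1111001 = 121

121


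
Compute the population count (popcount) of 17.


0b10001 has 2 set bits

2


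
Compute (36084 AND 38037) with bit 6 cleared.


Step 1: 36084 & 38037 = 33940
Step 2: 33940 & ~(1 << 6) = 33940

33940


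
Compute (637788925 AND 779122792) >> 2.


Step 1: 637788925 & 779122792 = 637558888
Step 2: 637558888 >> 2 = 159389722

159389722


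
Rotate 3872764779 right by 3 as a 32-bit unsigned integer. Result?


Rotate 0b11100110110101011011001101101011 right by 3 (32-bit) = 0b1111100110110101011011001101101 = 2094708333

2094708333


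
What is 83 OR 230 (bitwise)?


0b1010011 | 0b11100110 = 0b11110111 = 247

247


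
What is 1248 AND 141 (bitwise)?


0b10011100000 & 0b10001101 = 0b10000000 = 128

128


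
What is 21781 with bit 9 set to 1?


21781 | (1 << 9) = 21781 | 512 = 22293

22293


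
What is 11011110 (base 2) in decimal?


11011110 in decimal = 222

222


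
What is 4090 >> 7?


0b111111111010 >> 7 = 0b11111 = 31

31


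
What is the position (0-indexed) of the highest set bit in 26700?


0b110100001001100. Highest set bit at position 14

14


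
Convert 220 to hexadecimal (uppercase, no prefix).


220 = DC hex

DC


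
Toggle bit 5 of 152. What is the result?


152 ^ (1 << 5) = 152 ^ 32 = 184

184


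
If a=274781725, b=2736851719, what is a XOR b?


274781725 ^ 2736851719 = 3007438106

3007438106


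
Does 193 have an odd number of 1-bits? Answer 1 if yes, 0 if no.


0b11000001 has 3 ones => parity 1

1


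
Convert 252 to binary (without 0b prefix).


252 = 11111100 in binary

11111100


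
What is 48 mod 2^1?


48 & 1 = 0

0


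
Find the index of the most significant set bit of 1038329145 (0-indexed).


0b111101111000111010010100111001. Highest set bit at position 29

29


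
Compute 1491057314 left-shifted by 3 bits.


0b1011000110111111011101010100010 << 3 = 0b1011000110111111011101010100010000 = 11928458512

11928458512


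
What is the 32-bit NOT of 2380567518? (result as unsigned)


~0b10001101111001001001001111011110 = 0b1110010000110110110110000100001 = 1914399777 (32-bit unsigned)

1914399777


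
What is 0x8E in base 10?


8E hex = 142 decimal

142


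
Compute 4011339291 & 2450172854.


0b11101111000110000010111000011011 & 0b10010010000010101010101110110110 = 0b10000010000010000010101000010010 = 2181573138

2181573138


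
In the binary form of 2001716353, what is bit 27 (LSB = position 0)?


0b1110111010011111100010010000001, position 27 = 0

0


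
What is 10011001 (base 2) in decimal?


10011001 in decimal = 153

153


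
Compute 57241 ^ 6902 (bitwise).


0b1101111110011001 ^ 0b1101011110110 = 0b1100010101101111 = 50543

50543


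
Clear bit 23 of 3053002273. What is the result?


3053002273 & ~(1 << 23) = 3044613665

3044613665


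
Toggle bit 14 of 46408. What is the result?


46408 ^ (1 << 14) = 46408 ^ 16384 = 62792

62792


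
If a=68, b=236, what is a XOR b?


68 ^ 236 = 168

168


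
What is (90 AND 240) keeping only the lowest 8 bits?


Step 1: 90 & 240 = 80
Step 2: 80 & 255 = 80

80


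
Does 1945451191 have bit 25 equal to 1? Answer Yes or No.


0b1110011111101010011101010110111, bit 25 = 1. Yes

Yes


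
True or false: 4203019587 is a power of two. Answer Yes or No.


0b11111010100001001111110101000011. Multiple bits set => No

No


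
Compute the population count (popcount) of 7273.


0b1110001101001 has 7 set bits

7


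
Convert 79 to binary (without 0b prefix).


79 = 1001111 in binary

1001111


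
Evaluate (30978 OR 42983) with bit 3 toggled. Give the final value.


Step 1: 30978 | 42983 = 65511
Step 2: 65511 ^ (1 << 3) = 65511 ^ 8 = 65519

65519


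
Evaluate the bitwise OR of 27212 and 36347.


0b110101001001100 | 0b1000110111111011 = 0b1110111111111111 = 61439

61439


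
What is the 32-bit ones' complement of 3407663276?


3407663276 ^ 4294967295 = 887304019

887304019


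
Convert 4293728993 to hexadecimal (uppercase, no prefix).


4293728993 = FFED1AE1 hex

FFED1AE1


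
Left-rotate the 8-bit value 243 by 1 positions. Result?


Rotate 0b11110011 left by 1 (8-bit) = 0b11100111 = 231

231


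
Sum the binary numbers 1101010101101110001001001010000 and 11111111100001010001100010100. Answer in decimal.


1101010101101110001001001010000 + 11111111100001010001100010100 = 10001010101001111011010101100100 = 2326246756

2326246756


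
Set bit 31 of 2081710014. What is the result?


2081710014 | (1 << 31) = 2081710014 | 2147483648 = 4229193662

4229193662


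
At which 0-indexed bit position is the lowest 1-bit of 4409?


0b1000100111001. Lowest set bit at position 0

0


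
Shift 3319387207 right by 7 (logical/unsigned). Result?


0b11000101110110011101010001000111 >> 7 = 0b1100010111011001110101000 = 25932712

25932712


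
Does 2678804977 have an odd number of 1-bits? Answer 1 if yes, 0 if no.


0b10011111101010110101000111110001 has 19 ones => parity 1

1


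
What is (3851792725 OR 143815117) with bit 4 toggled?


Step 1: 3851792725 | 143815117 = 3986158045
Step 2: 3986158045 ^ (1 << 4) = 3986158045 ^ 16 = 3986158029

3986158029


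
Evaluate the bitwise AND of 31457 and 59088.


0b111101011100001 & 0b1110011011010000 = 0b110001011000000 = 25280

25280


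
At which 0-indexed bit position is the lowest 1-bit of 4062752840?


0b11110010001010001011000001001000. Lowest set bit at position 3

3


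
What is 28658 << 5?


0b110111111110010 << 5 = 0b11011111111001000000 = 917056

917056


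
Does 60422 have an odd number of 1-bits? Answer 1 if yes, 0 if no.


0b1110110000000110 has 7 ones => parity 1

1


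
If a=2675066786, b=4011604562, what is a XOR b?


2675066786 ^ 4011604562 = 1886289392

1886289392


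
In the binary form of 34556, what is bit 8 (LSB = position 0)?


0b1000011011111100, position 8 = 0

0


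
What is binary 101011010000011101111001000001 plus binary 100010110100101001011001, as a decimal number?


101011010000011101111001000001 + 100010110100101001011001 = 101011110011010010100010011010 = 734865562

734865562


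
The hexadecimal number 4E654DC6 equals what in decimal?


4E654DC6 hex = 1315261894 decimal

1315261894


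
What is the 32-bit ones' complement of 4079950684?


4079950684 ^ 4294967295 = 215016611

215016611


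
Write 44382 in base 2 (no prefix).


44382 = 1010110101011110 in binary

1010110101011110


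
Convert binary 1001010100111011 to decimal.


1001010100111011 in decimal = 38203

38203


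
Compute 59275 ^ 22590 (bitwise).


0b1110011110001011 ^ 0b101100000111110 = 0b1011111110110101 = 49077

49077


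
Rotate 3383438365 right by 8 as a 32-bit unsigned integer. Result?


Rotate 0b11001001101010110010110000011101 right by 8 (32-bit) = 0b11101110010011010101100101100 = 499755820

499755820


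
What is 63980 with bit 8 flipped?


63980 ^ (1 << 8) = 63980 ^ 256 = 63724

63724


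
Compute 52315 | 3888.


0b1100110001011011 | 0b111100110000 = 0b1100111101111011 = 53115

53115


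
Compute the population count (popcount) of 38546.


0b1001011010010010 has 7 set bits

7


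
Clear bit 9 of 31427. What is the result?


31427 & ~(1 << 9) = 30915

30915


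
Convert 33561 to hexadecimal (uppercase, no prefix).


33561 = 8319 hex

8319


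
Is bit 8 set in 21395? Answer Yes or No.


0b101001110010011, bit 8 = 1. Yes

Yes


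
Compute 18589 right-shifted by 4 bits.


0b100100010011101 >> 4 = 0b10010001001 = 1161

1161


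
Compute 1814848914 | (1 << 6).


1814848914 | (1 << 6) = 1814848914 | 64 = 1814848978

1814848978


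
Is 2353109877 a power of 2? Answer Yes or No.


0b10001100010000011001101101110101. Multiple bits set => No

No


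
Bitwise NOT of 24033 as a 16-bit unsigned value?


~0b101110111100001 = 0b1010001000011110 = 41502 (16-bit unsigned)

41502


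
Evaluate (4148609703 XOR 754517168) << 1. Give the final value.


Step 1: 4148609703 ^ 754517168 = 3686778391
Step 2: 3686778391 << 1 = 7373556782

7373556782


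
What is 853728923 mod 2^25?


853728923 & 33554431 = 14868123

14868123


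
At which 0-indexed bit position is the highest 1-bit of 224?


0b11100000. Highest set bit at position 7

7


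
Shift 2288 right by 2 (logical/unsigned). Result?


0b100011110000 >> 2 = 0b1000111100 = 572

572


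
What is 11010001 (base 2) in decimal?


11010001 in decimal = 209

209


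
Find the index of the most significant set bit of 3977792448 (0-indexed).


0b11101101000110000100101111000000. Highest set bit at position 31

31


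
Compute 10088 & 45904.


0b10011101101000 & 0b1011001101010000 = 0b10001101000000 = 9024

9024


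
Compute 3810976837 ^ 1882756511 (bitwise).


0b11100011001001101110010001000101 ^ 0b1110000001110001001010110011111 = 0b10010011000111100111000111011010 = 2468245978

2468245978


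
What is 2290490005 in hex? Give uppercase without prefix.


2290490005 = 88861A95 hex

88861A95


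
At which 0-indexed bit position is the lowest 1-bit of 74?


0b1001010. Lowest set bit at position 1

1


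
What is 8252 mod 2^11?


8252 & 2047 = 60

60


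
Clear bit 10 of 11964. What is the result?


11964 & ~(1 << 10) = 10940

10940


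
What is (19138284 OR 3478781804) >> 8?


Step 1: 19138284 | 3478781804 = 3481141228
Step 2: 3481141228 >> 8 = 13598207

13598207


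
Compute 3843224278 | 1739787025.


0b11100101000100101111001011010110 | 0b1100111101100110000101100010001 = 0b11100111101100111111101111010111 = 3887332311

3887332311


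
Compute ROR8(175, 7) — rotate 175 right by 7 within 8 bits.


Rotate 0b10101111 right by 7 (8-bit) = 0b1011111 = 95

95


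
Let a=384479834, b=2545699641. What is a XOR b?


384479834 ^ 2545699641 = 2169960803

2169960803


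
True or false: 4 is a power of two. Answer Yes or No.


0b100. Only one bit set => Yes

Yes


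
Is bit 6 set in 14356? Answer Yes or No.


0b11100000010100, bit 6 = 0. No

No


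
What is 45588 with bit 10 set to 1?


45588 | (1 << 10) = 45588 | 1024 = 46612

46612


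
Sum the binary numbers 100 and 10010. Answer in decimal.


100 + 10010 = 10110 = 22

22


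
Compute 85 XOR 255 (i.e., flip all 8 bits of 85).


85 ^ 255 = 170

170


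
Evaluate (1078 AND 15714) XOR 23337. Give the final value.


Step 1: 1078 & 15714 = 1058
Step 2: 1058 ^ 23337 = 24331

24331


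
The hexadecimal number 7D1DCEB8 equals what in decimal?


7D1DCEB8 hex = 2099105464 decimal

2099105464


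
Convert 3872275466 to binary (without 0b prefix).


3872275466 = 11100110110011100011110000001010 in binary

11100110110011100011110000001010


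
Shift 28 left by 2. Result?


0b11100 << 2 = 0b1110000 = 112

112


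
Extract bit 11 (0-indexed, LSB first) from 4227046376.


0b11111011111100111001101111101000, position 11 = 1

1


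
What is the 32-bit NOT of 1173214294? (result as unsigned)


~0b1000101111011011101010001010110 = 0b10111010000100100010101110101001 = 3121753001 (32-bit unsigned)

3121753001


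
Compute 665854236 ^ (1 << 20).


665854236 ^ (1 << 20) = 665854236 ^ 1048576 = 664805660

664805660


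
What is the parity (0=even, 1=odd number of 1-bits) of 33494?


0b1000001011010110 has 7 ones => parity 1

1


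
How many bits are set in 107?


0b1101011 has 5 set bits

5


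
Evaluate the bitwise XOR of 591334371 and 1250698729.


0b100011001111110000101111100011 ^ 0b1001010100011000010010111101001 = 0b1101001101100110010111000001010 = 1773350410

1773350410


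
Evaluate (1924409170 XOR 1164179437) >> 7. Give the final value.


Step 1: 1924409170 ^ 1164179437 = 936890559
Step 2: 936890559 >> 7 = 7319457

7319457


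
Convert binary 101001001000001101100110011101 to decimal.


101001001000001101100110011101 in decimal = 690018717

690018717


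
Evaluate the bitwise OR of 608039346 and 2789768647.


0b100100001111011111000110110010 | 0b10100110010010000111110111000111 = 0b10100110011111011111110111110111 = 2793274871

2793274871


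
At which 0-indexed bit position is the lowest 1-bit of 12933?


0b11001010000101. Lowest set bit at position 0

0


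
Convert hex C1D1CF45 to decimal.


C1D1CF45 hex = 3251752773 decimal

3251752773


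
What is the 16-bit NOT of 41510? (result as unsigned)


~0b1010001000100110 = 0b101110111011001 = 24025 (16-bit unsigned)

24025


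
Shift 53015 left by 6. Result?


0b1100111100010111 << 6 = 0b1100111100010111000000 = 3392960

3392960


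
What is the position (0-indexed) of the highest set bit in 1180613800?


0b1000110010111101011110010101000. Highest set bit at position 30

30


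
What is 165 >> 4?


0b10100101 >> 4 = 0b1010 = 10

10


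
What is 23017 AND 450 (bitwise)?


0b101100111101001 & 0b111000010 = 0b111000000 = 448

448


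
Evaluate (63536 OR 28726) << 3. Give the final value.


Step 1: 63536 | 28726 = 63542
Step 2: 63542 << 3 = 508336

508336


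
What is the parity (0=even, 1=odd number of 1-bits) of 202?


0b11001010 has 4 ones => parity 0

0


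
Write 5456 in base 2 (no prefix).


5456 = 1010101010000 in binary

1010101010000


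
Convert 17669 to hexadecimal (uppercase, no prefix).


17669 = 4505 hex

4505


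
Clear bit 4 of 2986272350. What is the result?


2986272350 & ~(1 << 4) = 2986272334

2986272334


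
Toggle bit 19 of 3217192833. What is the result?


3217192833 ^ (1 << 19) = 3217192833 ^ 524288 = 3217717121

3217717121


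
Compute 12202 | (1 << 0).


12202 | (1 << 0) = 12202 | 1 = 12203

12203


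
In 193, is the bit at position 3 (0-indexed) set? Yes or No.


0b11000001, bit 3 = 0. No

No


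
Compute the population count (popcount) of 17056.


0b100001010100000 has 4 set bits

4


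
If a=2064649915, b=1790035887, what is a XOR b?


2064649915 ^ 1790035887 = 295815444

295815444


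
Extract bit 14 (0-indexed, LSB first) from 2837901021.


0b10101001001001101110111011011101, position 14 = 1

1


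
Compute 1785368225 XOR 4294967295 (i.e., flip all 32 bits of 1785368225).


1785368225 ^ 4294967295 = 2509599070

2509599070


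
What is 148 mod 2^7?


148 & 127 = 20

20


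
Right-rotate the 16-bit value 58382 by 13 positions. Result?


Rotate 0b1110010000001110 right by 13 (16-bit) = 0b10000001110111 = 8311

8311


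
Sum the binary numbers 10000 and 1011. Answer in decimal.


10000 + 1011 = 11011 = 27

27


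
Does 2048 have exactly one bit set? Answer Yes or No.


0b100000000000. Only one bit set => Yes

Yes


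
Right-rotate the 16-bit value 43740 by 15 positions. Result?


Rotate 0b1010101011011100 right by 15 (16-bit) = 0b101010110111001 = 21945

21945


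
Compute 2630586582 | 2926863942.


0b10011100110010111001000011010110 | 0b10101110011101000110011001000110 = 0b10111110111111111111011011010110 = 3204445910

3204445910


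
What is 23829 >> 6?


0b101110100010101 >> 6 = 0b101110100 = 372

372


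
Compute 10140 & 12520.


0b10011110011100 & 0b11000011101000 = 0b10000010001000 = 8328

8328


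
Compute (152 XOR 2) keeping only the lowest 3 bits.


Step 1: 152 ^ 2 = 154
Step 2: 154 & 7 = 2

2


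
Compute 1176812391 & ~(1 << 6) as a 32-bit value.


1176812391 & ~(1 << 6) = 1176812327

1176812327


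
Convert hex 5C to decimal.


5C hex = 92 decimal

92


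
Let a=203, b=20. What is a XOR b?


203 ^ 20 = 223

223


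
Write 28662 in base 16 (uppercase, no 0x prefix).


28662 = 6FF6 hex

6FF6


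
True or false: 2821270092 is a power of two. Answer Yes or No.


0b10101000001010010010101001001100. Multiple bits set => No

No


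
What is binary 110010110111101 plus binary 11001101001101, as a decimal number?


110010110111101 + 11001101001101 = 1001100100001010 = 39178

39178


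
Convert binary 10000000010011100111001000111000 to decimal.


10000000010011100111001000111000 in decimal = 2152624696

2152624696


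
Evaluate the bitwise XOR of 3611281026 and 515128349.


0b11010111001111111100011010000010 ^ 0b11110101101000011110000011101 = 0b11001001100010111111101010011111 = 3381394079

3381394079


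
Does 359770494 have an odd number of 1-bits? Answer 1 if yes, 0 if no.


0b10101011100011010100101111110 has 17 ones => parity 1

1


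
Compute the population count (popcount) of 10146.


0b10011110100010 has 7 set bits

7


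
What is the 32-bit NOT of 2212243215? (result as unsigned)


~0b10000011110111000010011100001111 = 0b1111100001000111101100011110000 = 2082724080 (32-bit unsigned)

2082724080


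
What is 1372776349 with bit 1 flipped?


1372776349 ^ (1 << 1) = 1372776349 ^ 2 = 1372776351

1372776351


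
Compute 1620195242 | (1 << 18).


1620195242 | (1 << 18) = 1620195242 | 262144 = 1620457386

1620457386


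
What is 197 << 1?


0b11000101 << 1 = 0b110001010 = 394

394


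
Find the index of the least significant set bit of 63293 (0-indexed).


0b1111011100111101. Lowest set bit at position 0

0


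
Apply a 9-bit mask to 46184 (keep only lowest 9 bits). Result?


46184 & 511 = 104

104


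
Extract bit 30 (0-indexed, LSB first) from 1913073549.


0b1110010000001110010111110001101, position 30 = 1

1


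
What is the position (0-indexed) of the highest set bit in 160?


0b10100000. Highest set bit at position 7

7


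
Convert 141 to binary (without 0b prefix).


141 = 10001101 in binary

10001101


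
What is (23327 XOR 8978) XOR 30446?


Step 1: 23327 ^ 8978 = 30733
Step 2: 30733 ^ 30446 = 3811

3811


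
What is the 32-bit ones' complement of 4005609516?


4005609516 ^ 4294967295 = 289357779

289357779


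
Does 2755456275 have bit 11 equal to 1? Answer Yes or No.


0b10100100001111001110110100010011, bit 11 = 1. Yes

Yes


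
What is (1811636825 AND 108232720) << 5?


Step 1: 1811636825 & 108232720 = 41091088
Step 2: 41091088 << 5 = 1314914816

1314914816


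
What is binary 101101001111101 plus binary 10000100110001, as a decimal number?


101101001111101 + 10000100110001 = 111101110101110 = 31662

31662


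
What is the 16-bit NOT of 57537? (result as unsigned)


~0b1110000011000001 = 0b1111100111110 = 7998 (16-bit unsigned)

7998


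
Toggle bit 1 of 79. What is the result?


79 ^ (1 << 1) = 79 ^ 2 = 77

77


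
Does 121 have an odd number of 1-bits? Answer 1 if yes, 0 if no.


0b1111001 has 5 ones => parity 1

1


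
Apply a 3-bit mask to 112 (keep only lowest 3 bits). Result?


112 & 7 = 0

0


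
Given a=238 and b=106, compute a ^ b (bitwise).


238 ^ 106 = 132

132


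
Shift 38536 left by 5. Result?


0b1001011010001000 << 5 = 0b100101101000100000000 = 1233152

1233152


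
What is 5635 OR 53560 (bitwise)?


0b1011000000011 | 0b1101000100111000 = 0b1101011100111011 = 55099

55099


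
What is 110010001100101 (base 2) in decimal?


110010001100101 in decimal = 25701

25701


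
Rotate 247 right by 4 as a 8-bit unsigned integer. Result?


Rotate 0b11110111 right by 4 (8-bit) = 0b1111111 = 127

127


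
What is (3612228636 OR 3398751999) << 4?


Step 1: 3612228636 | 3398751999 = 3755933439
Step 2: 3755933439 << 4 = 60094935024

60094935024


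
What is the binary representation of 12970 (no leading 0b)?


12970 = 11001010101010 in binary

11001010101010


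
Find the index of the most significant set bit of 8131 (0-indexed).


0b1111111000011. Highest set bit at position 12

12


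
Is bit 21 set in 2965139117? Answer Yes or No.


0b10110000101111000110111010101101, bit 21 = 1. Yes

Yes


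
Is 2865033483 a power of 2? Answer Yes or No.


0b10101010110001001111000100001011. Multiple bits set => No

No


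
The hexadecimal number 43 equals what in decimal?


43 hex = 67 decimal

67


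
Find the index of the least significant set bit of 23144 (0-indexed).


0b101101001101000. Lowest set bit at position 3

3


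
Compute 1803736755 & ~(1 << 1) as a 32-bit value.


1803736755 & ~(1 << 1) = 1803736753

1803736753


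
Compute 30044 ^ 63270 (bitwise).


0b111010101011100 ^ 0b1111011100100110 = 0b1000001001111010 = 33402

33402


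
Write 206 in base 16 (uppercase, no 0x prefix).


206 = CE hex

CE


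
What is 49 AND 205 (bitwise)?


0b110001 & 0b11001101 = 0b1 = 1

1


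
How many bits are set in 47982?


0b1011101101101110 has 11 set bits

11


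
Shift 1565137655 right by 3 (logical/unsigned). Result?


0b1011101010010100001101011110111 >> 3 = 0b1011101010010100001101011110 = 195642206

195642206


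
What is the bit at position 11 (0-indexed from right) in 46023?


0b1011001111000111, position 11 = 0

0


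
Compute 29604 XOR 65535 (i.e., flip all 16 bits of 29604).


29604 ^ 65535 = 35931

35931


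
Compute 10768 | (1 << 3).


10768 | (1 << 3) = 10768 | 8 = 10776

10776


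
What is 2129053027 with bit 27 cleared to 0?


2129053027 & ~(1 << 27) = 1994835299

1994835299


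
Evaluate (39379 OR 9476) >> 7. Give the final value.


Step 1: 39379 | 9476 = 48599
Step 2: 48599 >> 7 = 379

379


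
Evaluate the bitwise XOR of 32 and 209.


0b100000 ^ 0b11010001 = 0b11110001 = 241

241


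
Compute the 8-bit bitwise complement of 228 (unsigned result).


~0b11100100 = 0b11011 = 27 (8-bit unsigned)

27


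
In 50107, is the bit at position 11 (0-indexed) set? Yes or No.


0b1100001110111011, bit 11 = 0. No

No


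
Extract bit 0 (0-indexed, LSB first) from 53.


0b110101, position 0 = 1

1


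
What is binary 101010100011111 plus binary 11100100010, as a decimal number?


101010100011111 + 11100100010 = 101110001000001 = 23617

23617


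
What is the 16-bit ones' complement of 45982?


45982 ^ 65535 = 19553

19553


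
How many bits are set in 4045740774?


0b11110001001001010001101011100110 has 16 set bits

16


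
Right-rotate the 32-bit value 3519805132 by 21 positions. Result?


Rotate 0b11010001110010111111011011001100 right by 21 (32-bit) = 0b1011111101101100110011010001110 = 1605789326

1605789326


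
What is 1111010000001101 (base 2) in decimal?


1111010000001101 in decimal = 62477

62477


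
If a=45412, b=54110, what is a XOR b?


45412 ^ 54110 = 25146

25146


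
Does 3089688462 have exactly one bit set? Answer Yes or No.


0b10111000001010001110011110001110. Multiple bits set => No

No


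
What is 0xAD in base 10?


AD hex = 173 decimal

173


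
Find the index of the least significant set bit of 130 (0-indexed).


0b10000010. Lowest set bit at position 1

1


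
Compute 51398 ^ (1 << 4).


51398 ^ (1 << 4) = 51398 ^ 16 = 51414

51414


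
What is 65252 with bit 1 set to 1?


65252 | (1 << 1) = 65252 | 2 = 65254

65254


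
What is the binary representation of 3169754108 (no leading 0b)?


3169754108 = 10111100111011101001101111111100 in binary

10111100111011101001101111111100


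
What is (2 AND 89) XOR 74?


Step 1: 2 & 89 = 0
Step 2: 0 ^ 74 = 74

74


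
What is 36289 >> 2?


0b1000110111000001 >> 2 = 0b10001101110000 = 9072

9072


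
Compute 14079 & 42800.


0b11011011111111 & 0b1010011100110000 = 0b10011000110000 = 9776

9776


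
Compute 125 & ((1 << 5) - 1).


125 & 31 = 29

29


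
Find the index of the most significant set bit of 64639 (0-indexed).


0b1111110001111111. Highest set bit at position 15

15


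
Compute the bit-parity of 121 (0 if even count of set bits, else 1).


0b1111001 has 5 ones => parity 1

1


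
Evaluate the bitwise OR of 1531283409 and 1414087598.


0b1011011010001011000011111010001 | 0b1010100010010010100001110101110 = 0b1011111010011011100011111111111 = 1598932991

1598932991


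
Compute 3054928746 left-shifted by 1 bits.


0b10110110000101101000001101101010 << 1 = 0b101101100001011010000011011010100 = 6109857492

6109857492


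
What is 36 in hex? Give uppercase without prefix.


36 = 24 hex

24


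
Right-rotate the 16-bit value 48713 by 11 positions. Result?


Rotate 0b1011111001001001 right by 11 (16-bit) = 0b1100100100110111 = 51511

51511


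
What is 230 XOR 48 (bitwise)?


0b11100110 ^ 0b110000 = 0b11010110 = 214

214


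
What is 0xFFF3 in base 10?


FFF3 hex = 65523 decimal

65523


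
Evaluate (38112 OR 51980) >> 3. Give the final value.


Step 1: 38112 | 51980 = 57324
Step 2: 57324 >> 3 = 7165

7165


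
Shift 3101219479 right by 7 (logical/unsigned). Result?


0b10111000110110001101101010010111 >> 7 = 0b1011100011011000110110101 = 24228277

24228277


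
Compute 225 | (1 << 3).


225 | (1 << 3) = 225 | 8 = 233

233


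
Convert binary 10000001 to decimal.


10000001 in decimal = 129

129


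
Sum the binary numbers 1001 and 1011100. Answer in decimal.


1001 + 1011100 = 1100101 = 101

101


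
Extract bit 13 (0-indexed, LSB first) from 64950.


0b1111110110110110, position 13 = 1

1


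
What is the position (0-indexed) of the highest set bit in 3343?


0b110100001111. Highest set bit at position 11

11


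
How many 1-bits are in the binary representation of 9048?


0b10001101011000 has 6 set bits

6


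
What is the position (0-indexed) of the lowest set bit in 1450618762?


0b1010110011101101010111110001010. Lowest set bit at position 1

1


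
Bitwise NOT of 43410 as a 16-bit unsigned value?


~0b1010100110010010 = 0b101011001101101 = 22125 (16-bit unsigned)

22125


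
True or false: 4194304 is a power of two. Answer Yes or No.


0b10000000000000000000000. Only one bit set => Yes

Yes


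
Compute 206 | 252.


0b11001110 | 0b11111100 = 0b11111110 = 254

254


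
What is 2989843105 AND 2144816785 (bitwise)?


0b10110010001101010110001010100001 & 0b1111111110101110100111010010001 = 0b110010000101010100001010000001 = 840254081

840254081


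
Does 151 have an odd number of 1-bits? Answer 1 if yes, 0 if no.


0b10010111 has 5 ones => parity 1

1


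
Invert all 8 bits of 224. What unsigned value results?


224 ^ 255 = 31

31


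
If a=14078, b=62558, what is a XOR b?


14078 ^ 62558 = 49824

49824


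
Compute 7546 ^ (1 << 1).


7546 ^ (1 << 1) = 7546 ^ 2 = 7544

7544


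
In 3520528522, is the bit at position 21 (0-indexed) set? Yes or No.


0b11010001110101110000000010001010, bit 21 = 0. No

No


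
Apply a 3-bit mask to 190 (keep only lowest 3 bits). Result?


190 & 7 = 6

6


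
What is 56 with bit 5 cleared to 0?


56 & ~(1 << 5) = 24

24


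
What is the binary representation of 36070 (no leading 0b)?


36070 = 1000110011100110 in binary

1000110011100110


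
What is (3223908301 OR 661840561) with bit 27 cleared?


Step 1: 3223908301 | 661840561 = 3883593725
Step 2: 3883593725 & ~(1 << 27) = 3883593725

3883593725


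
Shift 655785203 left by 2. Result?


0b100111000101100111110011110011 << 2 = 0b10011100010110011111001111001100 = 2623140812

2623140812


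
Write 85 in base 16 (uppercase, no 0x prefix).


85 = 55 hex

55


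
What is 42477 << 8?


0b1010010111101101 << 8 = 0b101001011110110100000000 = 10874112

10874112


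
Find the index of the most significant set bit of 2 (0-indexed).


0b10. Highest set bit at position 1

1


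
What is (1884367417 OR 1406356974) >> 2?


Step 1: 1884367417 | 1406356974 = 1943236607
Step 2: 1943236607 >> 2 = 485809151

485809151


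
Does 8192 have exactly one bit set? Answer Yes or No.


0b10000000000000. Only one bit set => Yes

Yes


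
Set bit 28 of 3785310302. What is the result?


3785310302 | (1 << 28) = 3785310302 | 268435456 = 4053745758

4053745758


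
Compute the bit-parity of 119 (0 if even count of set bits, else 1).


0b1110111 has 6 ones => parity 0

0


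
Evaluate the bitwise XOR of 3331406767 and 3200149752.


0b11000110100100010011101110101111 ^ 0b10111110101111100110100011111000 = 0b1111000001011110101001101010111 = 2016367447

2016367447


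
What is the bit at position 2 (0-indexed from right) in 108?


0b1101100, position 2 = 1

1


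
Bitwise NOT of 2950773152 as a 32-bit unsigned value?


~0b10101111111000010011100110100000 = 0b1010000000111101100011001011111 = 1344194143 (32-bit unsigned)

1344194143


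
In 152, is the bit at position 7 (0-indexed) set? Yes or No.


0b10011000, bit 7 = 1. Yes

Yes


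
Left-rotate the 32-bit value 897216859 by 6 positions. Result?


Rotate 0b110101011110100111000101011011 left by 6 (32-bit) = 0b1011110100111000101011011001101 = 1587304141

1587304141


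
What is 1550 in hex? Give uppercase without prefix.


1550 = 60E hex

60E


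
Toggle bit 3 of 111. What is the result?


111 ^ (1 << 3) = 111 ^ 8 = 103

103


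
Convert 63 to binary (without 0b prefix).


63 = 111111 in binary

111111


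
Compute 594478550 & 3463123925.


0b100011011011110000010111010110 & 0b11001110011010110001001111010101 = 0b10011010110000000111010100 = 40567252

40567252


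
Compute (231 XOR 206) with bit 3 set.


Step 1: 231 ^ 206 = 41
Step 2: 41 | (1 << 3) = 41 | 8 = 41

41


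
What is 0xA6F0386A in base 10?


A6F0386A hex = 2800760938 decimal

2800760938


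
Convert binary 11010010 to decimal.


11010010 in decimal = 210

210


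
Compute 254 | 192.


0b11111110 | 0b11000000 = 0b11111110 = 254

254


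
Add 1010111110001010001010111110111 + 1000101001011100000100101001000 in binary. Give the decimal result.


1010111110001010001010111110111 + 1000101001011100000100101001000 = 10011100111100110001111100111111 = 2633178943

2633178943


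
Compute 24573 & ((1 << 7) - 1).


24573 & 127 = 125

125


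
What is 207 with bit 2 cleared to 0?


207 & ~(1 << 2) = 203

203


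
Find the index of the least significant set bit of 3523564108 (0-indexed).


0b11010010000001010101001001001100. Lowest set bit at position 2

2


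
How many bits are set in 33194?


0b1000000110101010 has 6 set bits

6


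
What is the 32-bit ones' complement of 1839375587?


1839375587 ^ 4294967295 = 2455591708

2455591708


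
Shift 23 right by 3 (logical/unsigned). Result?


0b10111 >> 3 = 0b10 = 2

2


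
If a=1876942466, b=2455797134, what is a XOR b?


1876942466 ^ 2455797134 = 4257194764

4257194764


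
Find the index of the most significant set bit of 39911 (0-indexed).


0b1001101111100111. Highest set bit at position 15

15


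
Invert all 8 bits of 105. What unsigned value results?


105 ^ 255 = 150

150


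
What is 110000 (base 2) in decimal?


110000 in decimal = 48

48


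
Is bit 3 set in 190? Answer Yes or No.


0b10111110, bit 3 = 1. Yes

Yes


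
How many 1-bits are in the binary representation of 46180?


0b1011010001100100 has 7 set bits

7


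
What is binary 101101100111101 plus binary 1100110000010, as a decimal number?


101101100111101 + 1100110000010 = 111010010111111 = 29887

29887


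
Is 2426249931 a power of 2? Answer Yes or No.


0b10010000100111011010001011001011. Multiple bits set => No

No


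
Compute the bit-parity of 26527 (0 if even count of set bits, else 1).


0b110011110011111 has 11 ones => parity 1

1


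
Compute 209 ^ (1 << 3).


209 ^ (1 << 3) = 209 ^ 8 = 217

217


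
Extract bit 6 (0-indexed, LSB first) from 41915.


0b1010001110111011, position 6 = 0

0


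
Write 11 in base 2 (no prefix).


11 = 1011 in binary

1011


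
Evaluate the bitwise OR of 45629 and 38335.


0b1011001000111101 | 0b1001010110111111 = 0b1011011110111111 = 47039

47039


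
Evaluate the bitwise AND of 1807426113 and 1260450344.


0b1101011101110110010001001000001 & 0b1001011001000001111001000101000 = 0b1001011001000000010001000000000 = 1260397056

1260397056


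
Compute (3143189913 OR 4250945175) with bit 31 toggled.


Step 1: 3143189913 | 4250945175 = 4286138271
Step 2: 4286138271 ^ (1 << 31) = 4286138271 ^ 2147483648 = 2138654623

2138654623


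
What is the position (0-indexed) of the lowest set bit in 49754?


0b1100001001011010. Lowest set bit at position 1

1


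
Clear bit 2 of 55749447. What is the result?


55749447 & ~(1 << 2) = 55749443

55749443


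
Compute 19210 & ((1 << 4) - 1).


19210 & 15 = 10

10


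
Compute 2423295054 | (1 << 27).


2423295054 | (1 << 27) = 2423295054 | 134217728 = 2557512782

2557512782


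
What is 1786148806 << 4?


0b1101010011101100111011111000110 << 4 = 0b11010100111011001110111110001100000 = 28578380896

28578380896


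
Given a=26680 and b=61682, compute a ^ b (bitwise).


26680 ^ 61682 = 39114

39114


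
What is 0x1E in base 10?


1E hex = 30 decimal

30


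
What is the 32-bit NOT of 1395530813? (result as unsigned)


~0b1010011001011100001110000111101 = 0b10101100110100011110001111000010 = 2899436482 (32-bit unsigned)

2899436482


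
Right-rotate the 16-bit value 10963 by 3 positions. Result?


Rotate 0b10101011010011 right by 3 (16-bit) = 0b110010101011010 = 25946

25946


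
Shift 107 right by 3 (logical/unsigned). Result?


0b1101011 >> 3 = 0b1101 = 13

13


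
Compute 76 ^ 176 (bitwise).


0b1001100 ^ 0b10110000 = 0b11111100 = 252

252


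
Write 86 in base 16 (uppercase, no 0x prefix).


86 = 56 hex

56


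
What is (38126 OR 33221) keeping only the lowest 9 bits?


Step 1: 38126 | 33221 = 38383
Step 2: 38383 & 511 = 495

495


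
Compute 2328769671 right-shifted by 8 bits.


0b10001010110011100011010010000111 >> 8 = 0b100010101100111000110100 = 9096756

9096756


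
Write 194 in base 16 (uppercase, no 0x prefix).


194 = C2 hex

C2


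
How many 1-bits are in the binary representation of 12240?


0b10111111010000 has 8 set bits

8


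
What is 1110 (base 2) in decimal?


1110 in decimal = 14

14


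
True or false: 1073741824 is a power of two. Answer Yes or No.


0b1000000000000000000000000000000. Only one bit set => Yes

Yes


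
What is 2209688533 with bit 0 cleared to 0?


2209688533 & ~(1 << 0) = 2209688532

2209688532


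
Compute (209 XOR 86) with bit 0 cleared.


Step 1: 209 ^ 86 = 135
Step 2: 135 & ~(1 << 0) = 134

134


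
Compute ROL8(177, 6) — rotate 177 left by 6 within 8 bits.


Rotate 0b10110001 left by 6 (8-bit) = 0b1101100 = 108

108


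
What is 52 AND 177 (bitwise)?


0b110100 & 0b10110001 = 0b110000 = 48

48


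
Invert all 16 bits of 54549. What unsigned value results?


54549 ^ 65535 = 10986

10986


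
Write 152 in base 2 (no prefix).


152 = 10011000 in binary

10011000


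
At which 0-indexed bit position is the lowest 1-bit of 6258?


0b1100001110010. Lowest set bit at position 1

1


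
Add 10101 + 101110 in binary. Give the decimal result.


10101 + 101110 = 1000011 = 67

67


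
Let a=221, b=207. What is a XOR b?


221 ^ 207 = 18

18


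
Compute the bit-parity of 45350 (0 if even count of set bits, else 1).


0b1011000100100110 has 7 ones => parity 1

1


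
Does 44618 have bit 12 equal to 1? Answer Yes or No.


0b1010111001001010, bit 12 = 0. No

No


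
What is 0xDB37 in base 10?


DB37 hex = 56119 decimal

56119
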